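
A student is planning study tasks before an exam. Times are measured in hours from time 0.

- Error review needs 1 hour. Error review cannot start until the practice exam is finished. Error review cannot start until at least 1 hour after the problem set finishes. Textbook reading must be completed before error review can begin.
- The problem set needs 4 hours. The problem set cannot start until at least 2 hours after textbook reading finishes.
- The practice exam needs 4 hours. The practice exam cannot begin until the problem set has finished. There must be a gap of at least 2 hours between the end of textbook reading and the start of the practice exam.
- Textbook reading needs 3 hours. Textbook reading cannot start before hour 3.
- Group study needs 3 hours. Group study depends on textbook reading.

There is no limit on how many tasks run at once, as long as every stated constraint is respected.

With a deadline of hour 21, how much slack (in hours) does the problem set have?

After its own release at hour 3, textbook reading can start at hour 3 and finishes at hour 6.
After textbook reading (finishes hour 6, plus 2-hour gap → hour 8), the problem set can start at hour 8 and finishes at hour 12.

Working backward from the deadline:
Error review has no dependents, so it just needs to finish by hour 21. Starting by 21 − 1 = hour 20 achieves that.
The practice exam has to be done before error review (must start by hour 20). That means finishing by hour 20, i.e. starting by 20 − 4 = hour 16.
The problem set has several dependents: the practice exam (must start by hour 16); error review (must start by hour 20, minus 1-hour gap → hour 19). The earliest of those limits is hour 16, so the problem set must start by 16 − 4 = hour 12.
So the problem set can start as early as hour 8 and as late as hour 12, giving 12 − 8 = 4 hours of slack.

4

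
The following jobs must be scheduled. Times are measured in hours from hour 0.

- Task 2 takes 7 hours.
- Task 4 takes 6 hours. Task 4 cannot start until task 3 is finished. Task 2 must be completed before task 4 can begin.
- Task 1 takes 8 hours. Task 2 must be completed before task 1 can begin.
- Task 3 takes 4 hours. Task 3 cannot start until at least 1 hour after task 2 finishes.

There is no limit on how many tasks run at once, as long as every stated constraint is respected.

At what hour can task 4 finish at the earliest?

18

Task 2 has no prerequisites, so it starts at hour 0 and finishes at hour 7.
After task 2 (finishes hour 7, plus 1-hour gap → hour 8), task 3 can start at hour 8 and finishes at hour 12.
For task 4: task 3 (finishes hour 12); task 2 (finishes hour 7). Taking the maximum gives a start of hour 12, and it finishes at 12 + 6 = hour 18.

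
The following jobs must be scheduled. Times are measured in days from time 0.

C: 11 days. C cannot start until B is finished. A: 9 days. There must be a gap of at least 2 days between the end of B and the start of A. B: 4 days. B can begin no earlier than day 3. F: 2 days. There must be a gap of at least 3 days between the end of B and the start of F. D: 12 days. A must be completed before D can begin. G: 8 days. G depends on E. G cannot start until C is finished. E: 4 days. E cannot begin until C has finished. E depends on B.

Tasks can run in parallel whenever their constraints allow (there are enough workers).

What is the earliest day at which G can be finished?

30

After its own release at day 3, B can start at day 3 and finishes at day 7.
C waits on B (finishes day 7), so it starts at day 7 and finishes at 7 + 11 = day 18.
E needs all of C (finishes day 18); B (finishes day 7). That puts its earliest start at day 18; it finishes at 18 + 4 = day 22.
G needs all of E (finishes day 22); C (finishes day 18). That puts its earliest start at day 22; it finishes at 22 + 8 = day 30.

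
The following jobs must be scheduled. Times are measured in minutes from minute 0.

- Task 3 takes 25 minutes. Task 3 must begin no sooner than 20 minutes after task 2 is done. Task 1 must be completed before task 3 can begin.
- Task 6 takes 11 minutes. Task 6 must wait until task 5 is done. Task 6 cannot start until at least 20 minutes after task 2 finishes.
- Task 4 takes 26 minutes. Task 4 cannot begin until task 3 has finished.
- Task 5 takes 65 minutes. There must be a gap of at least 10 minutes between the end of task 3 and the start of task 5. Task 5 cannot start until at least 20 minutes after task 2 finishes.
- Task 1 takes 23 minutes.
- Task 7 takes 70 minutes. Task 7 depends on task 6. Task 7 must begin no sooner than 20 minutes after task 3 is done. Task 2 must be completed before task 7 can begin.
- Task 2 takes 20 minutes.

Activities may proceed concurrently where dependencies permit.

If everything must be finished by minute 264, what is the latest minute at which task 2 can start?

43

Task 4 has no dependents, so it just needs to finish by minute 264. Starting by 264 − 26 = minute 238 achieves that.
Nothing follows task 7; the deadline of minute 264 is its only limit. It must start by 264 − 70 = minute 194.
Task 6 has to be done before task 7 (must start by minute 194). That means finishing by minute 194, i.e. starting by 194 − 11 = minute 183.
Task 5 must finish before task 6 (must start by minute 183). With a 65-minute duration, task 5 must start by 183 − 65 = minute 118.
For task 3: task 4 (must start by minute 238); task 5 (must start by minute 118, minus 10-minute gap → minute 108); task 7 (must start by minute 194, minus 20-minute gap → minute 174). The most restrictive is minute 108; with a 25-minute duration, task 3 must start by minute 83.
Task 2 has several dependents: task 3 (must start by minute 83, minus 20-minute gap → minute 63); task 5 (must start by minute 118, minus 20-minute gap → minute 98); task 6 (must start by minute 183, minus 20-minute gap → minute 163); task 7 (must start by minute 194). The earliest of those limits is minute 63, so task 2 must start by 63 − 20 = minute 43.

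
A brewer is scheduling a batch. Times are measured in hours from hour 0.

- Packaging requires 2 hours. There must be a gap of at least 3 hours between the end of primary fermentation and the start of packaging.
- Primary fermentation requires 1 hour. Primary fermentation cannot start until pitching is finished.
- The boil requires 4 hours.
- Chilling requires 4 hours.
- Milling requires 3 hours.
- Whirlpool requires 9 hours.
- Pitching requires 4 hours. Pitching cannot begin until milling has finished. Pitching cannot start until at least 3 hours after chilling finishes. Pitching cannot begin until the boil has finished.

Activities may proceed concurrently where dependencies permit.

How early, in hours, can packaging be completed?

17

Chilling has no prerequisites, so it starts at hour 0 and finishes at hour 4.
The boil has no prerequisites, so it starts at hour 0 and finishes at hour 4.
Milling has no prerequisites, so it starts at hour 0 and finishes at hour 3.
Pitching has to wait for milling (finishes hour 3); chilling (finishes hour 4, plus 3-hour gap → hour 7); the boil (finishes hour 4). The latest of these is hour 7, so pitching runs hour 7 to 7 + 4 = hour 11.
Primary fermentation cannot begin until pitching (finishes hour 11). It runs from hour 11 to 11 + 1 = hour 12.
Packaging waits on primary fermentation (finishes hour 12, plus 3-hour gap → hour 15), so it starts at hour 15 and finishes at 15 + 2 = hour 17.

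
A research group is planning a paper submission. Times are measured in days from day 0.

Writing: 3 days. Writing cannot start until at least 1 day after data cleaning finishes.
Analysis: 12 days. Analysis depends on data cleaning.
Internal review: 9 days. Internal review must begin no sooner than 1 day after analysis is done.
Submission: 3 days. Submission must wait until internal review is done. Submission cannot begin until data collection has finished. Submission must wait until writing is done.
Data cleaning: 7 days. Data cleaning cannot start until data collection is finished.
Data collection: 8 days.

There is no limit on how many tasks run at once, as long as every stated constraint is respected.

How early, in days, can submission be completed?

Data collection has no prerequisites, so it starts at day 0 and finishes at day 8.
Data cleaning cannot begin until data collection (finishes day 8). It runs from day 8 to 8 + 7 = day 15.
Writing waits on data cleaning (finishes day 15, plus 1-day gap → day 16), so it starts at day 16 and finishes at 16 + 3 = day 19.
After data cleaning (finishes day 15), analysis can start at day 15 and finishes at day 27.
After analysis (finishes day 27, plus 1-day gap → day 28), internal review can start at day 28 and finishes at day 37.
For submission: internal review (finishes day 37); data collection (finishes day 8); writing (finishes day 19). Taking the maximum gives a start of day 37, and it finishes at 37 + 3 = day 40.

40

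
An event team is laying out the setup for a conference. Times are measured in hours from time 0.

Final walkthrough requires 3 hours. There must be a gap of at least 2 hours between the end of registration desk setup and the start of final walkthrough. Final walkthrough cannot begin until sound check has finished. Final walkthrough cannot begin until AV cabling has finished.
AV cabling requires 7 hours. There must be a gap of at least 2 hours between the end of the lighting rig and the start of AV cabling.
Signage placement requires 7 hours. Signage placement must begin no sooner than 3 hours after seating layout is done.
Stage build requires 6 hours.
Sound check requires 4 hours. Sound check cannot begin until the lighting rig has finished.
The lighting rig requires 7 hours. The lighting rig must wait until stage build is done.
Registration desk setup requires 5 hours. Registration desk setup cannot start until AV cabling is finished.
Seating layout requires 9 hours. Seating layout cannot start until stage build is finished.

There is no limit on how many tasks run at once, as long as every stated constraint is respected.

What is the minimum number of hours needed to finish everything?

32

Nothing blocks stage build, so it runs from hour 0 to hour 6.
After stage build (finishes hour 6), seating layout can start at hour 6 and finishes at hour 15.
After seating layout (finishes hour 15, plus 3-hour gap → hour 18), signage placement can start at hour 18 and finishes at hour 25.
The lighting rig cannot begin until stage build (finishes hour 6). It runs from hour 6 to 6 + 7 = hour 13.
Sound check waits on the lighting rig (finishes hour 13), so it starts at hour 13 and finishes at 13 + 4 = hour 17.
AV cabling cannot begin until the lighting rig (finishes hour 13, plus 2-hour gap → hour 15). It runs from hour 15 to 15 + 7 = hour 22.
Registration desk setup cannot begin until AV cabling (finishes hour 22). It runs from hour 22 to 22 + 5 = hour 27.
For final walkthrough: registration desk setup (finishes hour 27, plus 2-hour gap → hour 29); sound check (finishes hour 17); AV cabling (finishes hour 22). Taking the maximum gives a start of hour 29, and it finishes at 29 + 3 = hour 32.
All tasks are finished once the last one completes. Finish times: Stage build at 6, The lighting rig at 13, AV cabling at 22, Seating layout at 15, Registration desk setup at 27, Signage placement at 25, Sound check at 17, Final walkthrough at 32. The latest is hour 32.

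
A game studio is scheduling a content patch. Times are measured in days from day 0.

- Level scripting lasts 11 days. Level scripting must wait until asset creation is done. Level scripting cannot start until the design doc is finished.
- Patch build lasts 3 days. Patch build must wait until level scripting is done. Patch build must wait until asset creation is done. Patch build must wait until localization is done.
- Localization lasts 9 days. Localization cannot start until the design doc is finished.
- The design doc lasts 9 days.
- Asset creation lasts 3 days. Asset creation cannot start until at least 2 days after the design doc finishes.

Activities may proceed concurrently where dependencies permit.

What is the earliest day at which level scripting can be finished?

The design doc has no prerequisites, so it starts at day 0 and finishes at day 9.
Asset creation waits on the design doc (finishes day 9, plus 2-day gap → day 11), so it starts at day 11 and finishes at 11 + 3 = day 14.
Level scripting cannot start until asset creation (finishes day 14); the design doc (finishes day 9). The controlling bound is day 14, so level scripting finishes at 14 + 11 = day 25.

25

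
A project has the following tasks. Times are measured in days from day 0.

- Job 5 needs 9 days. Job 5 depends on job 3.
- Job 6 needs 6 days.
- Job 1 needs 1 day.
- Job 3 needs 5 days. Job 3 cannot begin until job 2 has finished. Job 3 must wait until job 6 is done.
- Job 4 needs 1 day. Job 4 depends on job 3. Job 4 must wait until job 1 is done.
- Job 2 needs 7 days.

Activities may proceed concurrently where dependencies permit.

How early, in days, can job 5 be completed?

21

Job 6 can start immediately at day 0; it finishes at day 6.
Job 2 has no prerequisites, so it starts at day 0 and finishes at day 7.
Job 3 has to wait for job 2 (finishes day 7); job 6 (finishes day 6). The latest of these is day 7, so job 3 runs day 7 to 7 + 5 = day 12.
Job 5 cannot begin until job 3 (finishes day 12). It runs from day 12 to 12 + 9 = day 21.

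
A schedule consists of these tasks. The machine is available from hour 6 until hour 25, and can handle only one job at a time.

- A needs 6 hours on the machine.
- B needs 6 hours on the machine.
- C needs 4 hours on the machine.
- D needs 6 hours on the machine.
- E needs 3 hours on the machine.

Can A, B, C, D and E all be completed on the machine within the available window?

No

The machine window is 25 − 6 = 19 hours.
Running back to back, the jobs need 6 + 6 + 4 + 6 + 3 = 25 hours on the machine.
Since 25 > 19, they cannot all fit.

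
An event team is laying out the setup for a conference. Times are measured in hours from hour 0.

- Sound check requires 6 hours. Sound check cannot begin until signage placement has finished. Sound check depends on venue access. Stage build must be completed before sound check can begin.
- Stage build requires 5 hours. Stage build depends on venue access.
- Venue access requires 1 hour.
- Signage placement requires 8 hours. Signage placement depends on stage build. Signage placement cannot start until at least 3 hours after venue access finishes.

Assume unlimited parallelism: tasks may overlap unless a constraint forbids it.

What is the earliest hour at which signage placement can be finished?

14

Venue access can start immediately at hour 0; it finishes at hour 1.
After venue access (finishes hour 1), stage build can start at hour 1 and finishes at hour 6.
Signage placement needs all of stage build (finishes hour 6); venue access (finishes hour 1, plus 3-hour gap → hour 4). That puts its earliest start at hour 6; it finishes at 6 + 8 = hour 14.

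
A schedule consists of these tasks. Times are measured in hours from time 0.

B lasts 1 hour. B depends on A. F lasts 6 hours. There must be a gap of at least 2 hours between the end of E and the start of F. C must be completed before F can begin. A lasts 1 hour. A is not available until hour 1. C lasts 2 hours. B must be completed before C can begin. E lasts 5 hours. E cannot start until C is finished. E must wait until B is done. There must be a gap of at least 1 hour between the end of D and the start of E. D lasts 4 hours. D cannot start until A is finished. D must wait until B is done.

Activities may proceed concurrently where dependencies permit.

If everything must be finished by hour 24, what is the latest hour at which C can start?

To finish by hour 24, F (duration 6) must start no later than hour 18.
E feeds into F (must start by hour 18, minus 2-hour gap → hour 16); so E must finish by hour 16 and therefore start by hour 11.
For C: E (must start by hour 11); F (must start by hour 18). The most restrictive is hour 11; with a 2-hour duration, C must start by hour 9.

9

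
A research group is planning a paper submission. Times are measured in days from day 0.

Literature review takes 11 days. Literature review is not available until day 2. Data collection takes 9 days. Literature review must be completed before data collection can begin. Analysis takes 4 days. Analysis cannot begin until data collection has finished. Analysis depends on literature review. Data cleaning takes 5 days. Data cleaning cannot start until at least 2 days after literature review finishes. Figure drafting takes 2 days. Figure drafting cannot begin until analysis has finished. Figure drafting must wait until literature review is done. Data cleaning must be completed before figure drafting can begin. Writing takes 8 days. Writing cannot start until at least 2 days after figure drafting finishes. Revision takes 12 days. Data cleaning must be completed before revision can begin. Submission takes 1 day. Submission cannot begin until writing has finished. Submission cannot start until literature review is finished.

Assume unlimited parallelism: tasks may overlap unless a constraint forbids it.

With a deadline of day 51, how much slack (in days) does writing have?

Literature review cannot begin until its own release at day 2. It runs from day 2 to 2 + 11 = day 13.
Data cleaning waits on literature review (finishes day 13, plus 2-day gap → day 15), so it starts at day 15 and finishes at 15 + 5 = day 20.
Data collection waits on literature review (finishes day 13), so it starts at day 13 and finishes at 13 + 9 = day 22.
Analysis has to wait for data collection (finishes day 22); literature review (finishes day 13). The latest of these is day 22, so analysis runs day 22 to 22 + 4 = day 26.
For figure drafting: analysis (finishes day 26); literature review (finishes day 13); data cleaning (finishes day 20). Taking the maximum gives a start of day 26, and it finishes at 26 + 2 = day 28.
Writing waits on figure drafting (finishes day 28, plus 2-day gap → day 30), so it starts at day 30 and finishes at 30 + 8 = day 38.

Working backward from the deadline:
To finish by day 51, submission (duration 1) must start no later than day 50.
Writing must finish before submission (must start by day 50). With an 8-day duration, writing must start by 50 − 8 = day 42.
So writing can start as early as day 30 and as late as day 42, giving 42 − 30 = 12 days of slack.

12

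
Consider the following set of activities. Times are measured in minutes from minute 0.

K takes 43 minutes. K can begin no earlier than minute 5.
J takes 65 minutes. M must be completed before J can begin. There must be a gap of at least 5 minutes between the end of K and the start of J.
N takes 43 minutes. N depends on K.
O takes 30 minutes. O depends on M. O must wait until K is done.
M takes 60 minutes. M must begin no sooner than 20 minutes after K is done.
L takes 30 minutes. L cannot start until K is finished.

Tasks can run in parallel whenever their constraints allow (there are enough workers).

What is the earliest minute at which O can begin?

128

After its own release at minute 5, K can start at minute 5 and finishes at minute 48.
After K (finishes minute 48, plus 20-minute gap → minute 68), M can start at minute 68 and finishes at minute 128.
O waits on M (finishes minute 128); K (finishes minute 48). The latest of these is minute 128, which is the earliest O can start.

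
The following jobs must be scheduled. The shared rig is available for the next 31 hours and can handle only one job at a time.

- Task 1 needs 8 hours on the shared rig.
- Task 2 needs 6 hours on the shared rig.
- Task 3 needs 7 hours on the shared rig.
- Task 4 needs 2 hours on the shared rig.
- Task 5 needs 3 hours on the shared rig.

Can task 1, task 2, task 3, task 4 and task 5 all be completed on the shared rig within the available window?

Yes

Running back to back, the jobs need 8 + 6 + 7 + 2 + 3 = 26 hours on the shared rig.
Since 26 ≤ 31, they fit within the window.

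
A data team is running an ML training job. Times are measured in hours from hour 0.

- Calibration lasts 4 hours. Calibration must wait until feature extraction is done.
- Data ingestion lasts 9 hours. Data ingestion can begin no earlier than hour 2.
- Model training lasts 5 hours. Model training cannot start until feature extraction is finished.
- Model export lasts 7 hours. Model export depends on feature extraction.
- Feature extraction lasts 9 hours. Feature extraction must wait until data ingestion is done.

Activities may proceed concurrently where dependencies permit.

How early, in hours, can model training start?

20

After its own release at hour 2, data ingestion can start at hour 2 and finishes at hour 11.
Feature extraction waits on data ingestion (finishes hour 11), so it starts at hour 11 and finishes at 11 + 9 = hour 20.
Model training waits on feature extraction (finishes hour 20), so the earliest it can start is hour 20.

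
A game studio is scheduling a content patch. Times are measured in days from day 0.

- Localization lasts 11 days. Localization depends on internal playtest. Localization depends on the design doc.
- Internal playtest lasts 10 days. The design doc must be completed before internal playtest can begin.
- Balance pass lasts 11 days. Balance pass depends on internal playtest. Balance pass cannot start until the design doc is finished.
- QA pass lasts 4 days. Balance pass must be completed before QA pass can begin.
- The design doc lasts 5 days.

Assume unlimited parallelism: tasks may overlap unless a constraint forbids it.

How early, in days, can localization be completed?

Nothing blocks the design doc, so it runs from day 0 to day 5.
Internal playtest waits on the design doc (finishes day 5), so it starts at day 5 and finishes at 5 + 10 = day 15.
Localization has to wait for internal playtest (finishes day 15); the design doc (finishes day 5). The latest of these is day 15, so localization runs day 15 to 15 + 11 = day 26.

26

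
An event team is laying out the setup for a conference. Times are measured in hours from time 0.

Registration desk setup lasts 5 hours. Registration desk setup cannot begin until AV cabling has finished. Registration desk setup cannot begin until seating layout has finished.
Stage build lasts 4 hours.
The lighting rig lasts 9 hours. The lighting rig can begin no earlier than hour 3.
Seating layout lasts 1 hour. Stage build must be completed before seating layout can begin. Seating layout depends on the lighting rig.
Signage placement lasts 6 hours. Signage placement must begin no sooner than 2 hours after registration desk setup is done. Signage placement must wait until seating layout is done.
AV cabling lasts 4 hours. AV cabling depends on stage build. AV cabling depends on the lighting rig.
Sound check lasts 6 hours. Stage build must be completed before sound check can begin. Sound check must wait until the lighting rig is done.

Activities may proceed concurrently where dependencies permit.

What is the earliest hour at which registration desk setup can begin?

The lighting rig waits on its own release at hour 3, so it starts at hour 3 and finishes at 3 + 9 = hour 12.
Stage build can start immediately at hour 0; it finishes at hour 4.
Seating layout cannot start until stage build (finishes hour 4); the lighting rig (finishes hour 12). The controlling bound is hour 12, so seating layout finishes at 12 + 1 = hour 13.
AV cabling has to wait for stage build (finishes hour 4); the lighting rig (finishes hour 12). The latest of these is hour 12, so AV cabling runs hour 12 to 12 + 4 = hour 16.
Registration desk setup waits on AV cabling (finishes hour 16); seating layout (finishes hour 13). The latest of these is hour 16, which is the earliest registration desk setup can start.

16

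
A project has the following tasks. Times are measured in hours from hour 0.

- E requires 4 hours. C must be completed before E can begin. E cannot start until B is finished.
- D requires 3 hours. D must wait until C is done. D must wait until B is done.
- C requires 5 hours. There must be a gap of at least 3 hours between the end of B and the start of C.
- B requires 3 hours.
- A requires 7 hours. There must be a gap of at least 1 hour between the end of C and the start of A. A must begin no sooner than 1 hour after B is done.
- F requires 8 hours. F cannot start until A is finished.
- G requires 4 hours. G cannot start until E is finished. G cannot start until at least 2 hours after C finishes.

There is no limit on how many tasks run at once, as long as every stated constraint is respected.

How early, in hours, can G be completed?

19

B can start immediately at hour 0; it finishes at hour 3.
C cannot begin until B (finishes hour 3, plus 3-hour gap → hour 6). It runs from hour 6 to 6 + 5 = hour 11.
For E: C (finishes hour 11); B (finishes hour 3). Taking the maximum gives a start of hour 11, and it finishes at 11 + 4 = hour 15.
G needs all of E (finishes hour 15); C (finishes hour 11, plus 2-hour gap → hour 13). That puts its earliest start at hour 15; it finishes at 15 + 4 = hour 19.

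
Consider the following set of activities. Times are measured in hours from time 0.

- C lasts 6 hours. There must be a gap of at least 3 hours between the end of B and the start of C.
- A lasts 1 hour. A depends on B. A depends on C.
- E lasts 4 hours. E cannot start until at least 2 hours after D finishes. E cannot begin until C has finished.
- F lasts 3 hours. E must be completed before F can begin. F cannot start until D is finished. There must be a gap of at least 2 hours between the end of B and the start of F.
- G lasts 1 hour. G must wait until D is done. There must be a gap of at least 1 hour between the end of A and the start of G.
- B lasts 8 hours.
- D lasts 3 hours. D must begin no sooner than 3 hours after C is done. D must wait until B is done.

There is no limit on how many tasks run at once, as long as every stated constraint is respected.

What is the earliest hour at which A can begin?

17

B can start immediately at hour 0; it finishes at hour 8.
C cannot begin until B (finishes hour 8, plus 3-hour gap → hour 11). It runs from hour 11 to 11 + 6 = hour 17.
A waits on B (finishes hour 8); C (finishes hour 17). The latest of these is hour 17, which is the earliest A can start.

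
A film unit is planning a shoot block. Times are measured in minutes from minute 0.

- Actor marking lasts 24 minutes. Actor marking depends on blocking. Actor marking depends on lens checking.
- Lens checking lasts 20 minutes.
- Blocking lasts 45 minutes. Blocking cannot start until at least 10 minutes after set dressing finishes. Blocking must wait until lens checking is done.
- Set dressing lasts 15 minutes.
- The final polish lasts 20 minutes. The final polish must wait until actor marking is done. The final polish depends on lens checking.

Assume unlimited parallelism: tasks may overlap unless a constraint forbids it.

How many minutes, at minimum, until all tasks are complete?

114

Nothing blocks lens checking, so it runs from minute 0 to minute 20.
Set dressing has no prerequisites, so it starts at minute 0 and finishes at minute 15.
For blocking: set dressing (finishes minute 15, plus 10-minute gap → minute 25); lens checking (finishes minute 20). Taking the maximum gives a start of minute 25, and it finishes at 25 + 45 = minute 70.
Actor marking cannot start until blocking (finishes minute 70); lens checking (finishes minute 20). The controlling bound is minute 70, so actor marking finishes at 70 + 24 = minute 94.
The final polish cannot start until actor marking (finishes minute 94); lens checking (finishes minute 20). The controlling bound is minute 94, so the final polish finishes at 94 + 20 = minute 114.
All tasks are finished once the last one completes. Finish times: Set dressing at 15, Lens checking at 20, Blocking at 70, Actor marking at 94, The final polish at 114. The latest is minute 114.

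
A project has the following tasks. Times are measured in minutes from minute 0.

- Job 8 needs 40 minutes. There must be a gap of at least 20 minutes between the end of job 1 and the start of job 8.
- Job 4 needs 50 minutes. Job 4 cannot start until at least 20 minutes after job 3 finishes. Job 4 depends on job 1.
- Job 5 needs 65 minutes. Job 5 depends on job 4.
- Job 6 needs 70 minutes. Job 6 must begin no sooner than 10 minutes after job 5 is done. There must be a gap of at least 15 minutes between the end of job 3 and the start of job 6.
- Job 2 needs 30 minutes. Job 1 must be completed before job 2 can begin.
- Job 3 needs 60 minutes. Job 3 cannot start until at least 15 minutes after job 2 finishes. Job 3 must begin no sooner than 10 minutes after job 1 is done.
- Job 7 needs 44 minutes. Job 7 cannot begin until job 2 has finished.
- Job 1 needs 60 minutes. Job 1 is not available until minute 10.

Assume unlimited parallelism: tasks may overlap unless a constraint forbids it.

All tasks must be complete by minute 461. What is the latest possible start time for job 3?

Nothing follows job 6; the deadline of minute 461 is its only limit. It must start by 461 − 70 = minute 391.
Job 5 feeds into job 6 (must start by minute 391, minus 10-minute gap → minute 381); so job 5 must finish by minute 381 and therefore start by minute 316.
Job 4 must finish before job 5 (must start by minute 316). With a 50-minute duration, job 4 must start by 316 − 50 = minute 266.
Job 3 must finish in time for job 4 (must start by minute 266, minus 20-minute gap → minute 246); job 6 (must start by minute 391, minus 15-minute gap → minute 376). The tightest is minute 246, so job 3 must start by 246 − 60 = minute 186.

186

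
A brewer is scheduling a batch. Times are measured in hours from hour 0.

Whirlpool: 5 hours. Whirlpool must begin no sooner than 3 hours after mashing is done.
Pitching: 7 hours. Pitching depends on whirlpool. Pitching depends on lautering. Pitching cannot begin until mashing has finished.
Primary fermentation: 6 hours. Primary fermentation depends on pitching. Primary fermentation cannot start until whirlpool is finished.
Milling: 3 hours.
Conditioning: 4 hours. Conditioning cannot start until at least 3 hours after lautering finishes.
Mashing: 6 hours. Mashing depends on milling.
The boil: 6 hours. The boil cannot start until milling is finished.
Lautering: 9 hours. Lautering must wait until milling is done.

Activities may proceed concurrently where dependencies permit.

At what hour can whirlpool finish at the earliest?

17

Nothing blocks milling, so it runs from hour 0 to hour 3.
Mashing cannot begin until milling (finishes hour 3). It runs from hour 3 to 3 + 6 = hour 9.
Whirlpool cannot begin until mashing (finishes hour 9, plus 3-hour gap → hour 12). It runs from hour 12 to 12 + 5 = hour 17.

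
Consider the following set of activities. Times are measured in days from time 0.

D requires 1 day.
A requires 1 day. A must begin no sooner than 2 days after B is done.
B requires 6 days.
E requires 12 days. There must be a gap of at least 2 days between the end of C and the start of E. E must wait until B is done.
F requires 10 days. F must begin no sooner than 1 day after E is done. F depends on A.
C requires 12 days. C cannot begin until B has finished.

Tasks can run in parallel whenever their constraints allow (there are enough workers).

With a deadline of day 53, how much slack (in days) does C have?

10

B has no prerequisites, so it starts at day 0 and finishes at day 6.
After B (finishes day 6), C can start at day 6 and finishes at day 18.

Working backward from the deadline:
F must finish by day 53; it takes 10 days, so it must start by 53 − 10 = day 43.
E must finish before F (must start by day 43, minus 1-day gap → day 42). With a 12-day duration, E must start by 42 − 12 = day 30.
C feeds into E (must start by day 30, minus 2-day gap → day 28); so C must finish by day 28 and therefore start by day 16.
So C can start as early as day 6 and as late as day 16, giving 16 − 6 = 10 days of slack.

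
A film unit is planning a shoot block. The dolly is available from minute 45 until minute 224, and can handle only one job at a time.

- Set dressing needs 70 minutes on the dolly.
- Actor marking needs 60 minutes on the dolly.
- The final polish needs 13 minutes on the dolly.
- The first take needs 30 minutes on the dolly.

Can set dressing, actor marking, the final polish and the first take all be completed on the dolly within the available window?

The dolly window is 224 − 45 = 179 minutes.
Running back to back, the jobs need 70 + 60 + 13 + 30 = 173 minutes on the dolly.
Since 173 ≤ 179, they fit within the window.

Yes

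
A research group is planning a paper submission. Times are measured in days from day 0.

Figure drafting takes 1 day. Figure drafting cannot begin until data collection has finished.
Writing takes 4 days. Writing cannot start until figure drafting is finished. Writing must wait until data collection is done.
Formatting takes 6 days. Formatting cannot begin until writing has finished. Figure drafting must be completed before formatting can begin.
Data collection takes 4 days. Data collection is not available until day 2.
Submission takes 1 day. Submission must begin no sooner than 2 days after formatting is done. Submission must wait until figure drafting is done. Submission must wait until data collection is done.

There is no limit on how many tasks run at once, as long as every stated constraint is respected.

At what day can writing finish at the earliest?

After its own release at day 2, data collection can start at day 2 and finishes at day 6.
Figure drafting cannot begin until data collection (finishes day 6). It runs from day 6 to 6 + 1 = day 7.
Writing needs all of figure drafting (finishes day 7); data collection (finishes day 6). That puts its earliest start at day 7; it finishes at 7 + 4 = day 11.

11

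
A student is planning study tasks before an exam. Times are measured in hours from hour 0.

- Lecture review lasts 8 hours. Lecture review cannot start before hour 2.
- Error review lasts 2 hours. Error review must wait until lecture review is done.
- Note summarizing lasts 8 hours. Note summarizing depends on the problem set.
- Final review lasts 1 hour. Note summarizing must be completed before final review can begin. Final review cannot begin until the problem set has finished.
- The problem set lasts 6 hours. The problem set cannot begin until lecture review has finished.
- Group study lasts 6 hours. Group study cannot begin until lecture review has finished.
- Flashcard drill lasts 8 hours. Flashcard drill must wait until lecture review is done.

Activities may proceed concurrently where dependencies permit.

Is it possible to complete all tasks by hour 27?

Lecture review cannot begin until its own release at hour 2. It runs from hour 2 to 2 + 8 = hour 10.
Group study waits on lecture review (finishes hour 10), so it starts at hour 10 and finishes at 10 + 6 = hour 16.
Error review waits on lecture review (finishes hour 10), so it starts at hour 10 and finishes at 10 + 2 = hour 12.
After lecture review (finishes hour 10), flashcard drill can start at hour 10 and finishes at hour 18.
The problem set waits on lecture review (finishes hour 10), so it starts at hour 10 and finishes at 10 + 6 = hour 16.
Note summarizing cannot begin until the problem set (finishes hour 16). It runs from hour 16 to 16 + 8 = hour 24.
Final review needs all of note summarizing (finishes hour 24); the problem set (finishes hour 16). That puts its earliest start at hour 24; it finishes at 24 + 1 = hour 25.
Every task is finished by hour 25, which is no later than the deadline of 27, so the schedule is feasible.

Yes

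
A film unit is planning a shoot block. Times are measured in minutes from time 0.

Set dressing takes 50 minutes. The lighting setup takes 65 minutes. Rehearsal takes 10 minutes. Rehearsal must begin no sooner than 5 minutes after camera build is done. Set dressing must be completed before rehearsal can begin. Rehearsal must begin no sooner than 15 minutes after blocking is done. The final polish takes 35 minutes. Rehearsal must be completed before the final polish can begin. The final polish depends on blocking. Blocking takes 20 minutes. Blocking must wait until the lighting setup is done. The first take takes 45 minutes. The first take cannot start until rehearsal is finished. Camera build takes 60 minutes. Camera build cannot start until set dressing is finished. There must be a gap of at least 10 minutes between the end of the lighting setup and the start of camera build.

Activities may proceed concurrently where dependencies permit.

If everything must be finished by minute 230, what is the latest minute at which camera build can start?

The final polish has no dependents, so it just needs to finish by minute 230. Starting by 230 − 35 = minute 195 achieves that.
To finish by minute 230, the first take (duration 45) must start no later than minute 185.
Rehearsal has several dependents: the final polish (must start by minute 195); the first take (must start by minute 185). The earliest of those limits is minute 185, so rehearsal must start by 185 − 10 = minute 175.
Since rehearsal (must start by minute 175, minus 5-minute gap → minute 170) depends on it, camera build must finish by minute 170. Backing off its 60-minute duration gives a latest start of minute 110.

110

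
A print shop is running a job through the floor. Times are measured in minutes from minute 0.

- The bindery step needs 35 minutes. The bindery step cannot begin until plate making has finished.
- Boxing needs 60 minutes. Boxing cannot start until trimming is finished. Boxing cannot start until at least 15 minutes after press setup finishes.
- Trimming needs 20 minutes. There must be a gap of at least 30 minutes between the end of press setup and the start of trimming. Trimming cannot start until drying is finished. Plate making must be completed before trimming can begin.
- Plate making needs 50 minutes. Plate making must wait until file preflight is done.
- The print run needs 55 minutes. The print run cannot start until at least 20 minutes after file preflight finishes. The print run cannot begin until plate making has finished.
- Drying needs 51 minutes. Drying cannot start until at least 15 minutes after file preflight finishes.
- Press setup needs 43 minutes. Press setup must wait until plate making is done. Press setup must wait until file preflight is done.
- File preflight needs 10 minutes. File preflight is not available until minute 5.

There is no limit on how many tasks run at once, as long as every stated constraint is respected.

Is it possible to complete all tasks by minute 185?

File preflight cannot begin until its own release at minute 5. It runs from minute 5 to 5 + 10 = minute 15.
After file preflight (finishes minute 15, plus 15-minute gap → minute 30), drying can start at minute 30 and finishes at minute 81.
Plate making cannot begin until file preflight (finishes minute 15). It runs from minute 15 to 15 + 50 = minute 65.
After plate making (finishes minute 65), the bindery step can start at minute 65 and finishes at minute 100.
The print run has to wait for file preflight (finishes minute 15, plus 20-minute gap → minute 35); plate making (finishes minute 65). The latest of these is minute 65, so the print run runs minute 65 to 65 + 55 = minute 120.
For press setup: plate making (finishes minute 65); file preflight (finishes minute 15). Taking the maximum gives a start of minute 65, and it finishes at 65 + 43 = minute 108.
For trimming: press setup (finishes minute 108, plus 30-minute gap → minute 138); drying (finishes minute 81); plate making (finishes minute 65). Taking the maximum gives a start of minute 138, and it finishes at 138 + 20 = minute 158.
Boxing cannot start until trimming (finishes minute 158); press setup (finishes minute 108, plus 15-minute gap → minute 123). The controlling bound is minute 158, so boxing finishes at 158 + 60 = minute 218.
The earliest everything can be done is minute 218, which is after the deadline of 185, so it is not possible.

No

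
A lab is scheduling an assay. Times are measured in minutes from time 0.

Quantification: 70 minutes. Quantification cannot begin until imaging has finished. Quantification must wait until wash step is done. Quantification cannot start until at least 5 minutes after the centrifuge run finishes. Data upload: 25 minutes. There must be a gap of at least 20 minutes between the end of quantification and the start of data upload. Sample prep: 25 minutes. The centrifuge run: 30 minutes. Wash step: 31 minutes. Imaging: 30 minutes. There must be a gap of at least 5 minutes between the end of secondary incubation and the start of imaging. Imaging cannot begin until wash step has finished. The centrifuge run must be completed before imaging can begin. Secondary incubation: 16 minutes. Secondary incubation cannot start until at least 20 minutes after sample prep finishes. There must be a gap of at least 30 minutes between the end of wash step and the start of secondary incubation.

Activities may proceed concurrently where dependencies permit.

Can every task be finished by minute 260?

Yes

Nothing blocks wash step, so it runs from minute 0 to minute 31.
Nothing blocks the centrifuge run, so it runs from minute 0 to minute 30.
Sample prep has no prerequisites, so it starts at minute 0 and finishes at minute 25.
Secondary incubation has to wait for sample prep (finishes minute 25, plus 20-minute gap → minute 45); wash step (finishes minute 31, plus 30-minute gap → minute 61). The latest of these is minute 61, so secondary incubation runs minute 61 to 61 + 16 = minute 77.
For imaging: secondary incubation (finishes minute 77, plus 5-minute gap → minute 82); wash step (finishes minute 31); the centrifuge run (finishes minute 30). Taking the maximum gives a start of minute 82, and it finishes at 82 + 30 = minute 112.
Quantification has to wait for imaging (finishes minute 112); wash step (finishes minute 31); the centrifuge run (finishes minute 30, plus 5-minute gap → minute 35). The latest of these is minute 112, so quantification runs minute 112 to 112 + 70 = minute 182.
After quantification (finishes minute 182, plus 20-minute gap → minute 202), data upload can start at minute 202 and finishes at minute 227.
Every task is finished by minute 227, which is no later than the deadline of 260, so the schedule is feasible.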